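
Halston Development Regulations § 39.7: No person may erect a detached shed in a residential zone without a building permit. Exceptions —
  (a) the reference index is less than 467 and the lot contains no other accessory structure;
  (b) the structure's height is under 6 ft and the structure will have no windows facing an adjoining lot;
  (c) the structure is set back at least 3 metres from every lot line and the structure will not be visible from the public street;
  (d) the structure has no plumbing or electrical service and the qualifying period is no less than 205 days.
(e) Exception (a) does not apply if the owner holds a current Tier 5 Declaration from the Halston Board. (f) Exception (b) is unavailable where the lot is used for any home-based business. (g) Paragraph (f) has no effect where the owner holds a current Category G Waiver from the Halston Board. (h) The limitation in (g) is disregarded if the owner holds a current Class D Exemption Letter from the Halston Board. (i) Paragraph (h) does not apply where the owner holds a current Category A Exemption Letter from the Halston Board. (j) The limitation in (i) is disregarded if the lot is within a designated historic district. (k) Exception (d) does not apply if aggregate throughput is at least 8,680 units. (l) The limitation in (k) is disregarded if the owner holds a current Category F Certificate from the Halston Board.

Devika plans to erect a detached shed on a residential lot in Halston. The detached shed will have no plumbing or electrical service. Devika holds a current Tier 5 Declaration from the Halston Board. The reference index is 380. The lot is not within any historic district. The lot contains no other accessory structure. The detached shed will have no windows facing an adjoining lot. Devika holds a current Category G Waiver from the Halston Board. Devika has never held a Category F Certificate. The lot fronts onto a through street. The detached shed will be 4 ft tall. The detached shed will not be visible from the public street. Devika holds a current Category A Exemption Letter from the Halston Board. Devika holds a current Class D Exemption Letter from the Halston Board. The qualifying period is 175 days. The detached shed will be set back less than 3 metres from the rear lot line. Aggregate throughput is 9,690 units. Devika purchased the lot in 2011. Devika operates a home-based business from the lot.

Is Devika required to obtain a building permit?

Exception (a): the reference index is 380, less than the 467 limit; the lot has no other accessory structure — every condition holds. However, paragraph (e) must be considered: (e) applies — a current Tier 5 Declaration is held. So (a) is unavailable.
Exception (b)'s conditions are all satisfied: the structure's height is 4 ft, under the 6 ft limit; no windows face an adjoining lot. As to paragraphs (f)–(j): (f) is engaged (a home-based business operates on the lot), but is itself disapplied by (g): (g) is engaged — a current Category G Waiver is held. (h) would limit (g) — a current Class D Exemption Letter is held — but (i) sets (h) aside: (i) applies — a current Category A Exemption Letter is held. (j), which would lift (i), is not engaged — the lot is not in a historic district. (b) remains available.
Exception (c) fails — the rear setback is under 3 m.
Exception (d) requires that the qualifying period is no less than 205 days; but the qualifying period is 175 days, short of 205 days, so (d) is unavailable.

No — exception (b) applies; Devika does not need a building permit.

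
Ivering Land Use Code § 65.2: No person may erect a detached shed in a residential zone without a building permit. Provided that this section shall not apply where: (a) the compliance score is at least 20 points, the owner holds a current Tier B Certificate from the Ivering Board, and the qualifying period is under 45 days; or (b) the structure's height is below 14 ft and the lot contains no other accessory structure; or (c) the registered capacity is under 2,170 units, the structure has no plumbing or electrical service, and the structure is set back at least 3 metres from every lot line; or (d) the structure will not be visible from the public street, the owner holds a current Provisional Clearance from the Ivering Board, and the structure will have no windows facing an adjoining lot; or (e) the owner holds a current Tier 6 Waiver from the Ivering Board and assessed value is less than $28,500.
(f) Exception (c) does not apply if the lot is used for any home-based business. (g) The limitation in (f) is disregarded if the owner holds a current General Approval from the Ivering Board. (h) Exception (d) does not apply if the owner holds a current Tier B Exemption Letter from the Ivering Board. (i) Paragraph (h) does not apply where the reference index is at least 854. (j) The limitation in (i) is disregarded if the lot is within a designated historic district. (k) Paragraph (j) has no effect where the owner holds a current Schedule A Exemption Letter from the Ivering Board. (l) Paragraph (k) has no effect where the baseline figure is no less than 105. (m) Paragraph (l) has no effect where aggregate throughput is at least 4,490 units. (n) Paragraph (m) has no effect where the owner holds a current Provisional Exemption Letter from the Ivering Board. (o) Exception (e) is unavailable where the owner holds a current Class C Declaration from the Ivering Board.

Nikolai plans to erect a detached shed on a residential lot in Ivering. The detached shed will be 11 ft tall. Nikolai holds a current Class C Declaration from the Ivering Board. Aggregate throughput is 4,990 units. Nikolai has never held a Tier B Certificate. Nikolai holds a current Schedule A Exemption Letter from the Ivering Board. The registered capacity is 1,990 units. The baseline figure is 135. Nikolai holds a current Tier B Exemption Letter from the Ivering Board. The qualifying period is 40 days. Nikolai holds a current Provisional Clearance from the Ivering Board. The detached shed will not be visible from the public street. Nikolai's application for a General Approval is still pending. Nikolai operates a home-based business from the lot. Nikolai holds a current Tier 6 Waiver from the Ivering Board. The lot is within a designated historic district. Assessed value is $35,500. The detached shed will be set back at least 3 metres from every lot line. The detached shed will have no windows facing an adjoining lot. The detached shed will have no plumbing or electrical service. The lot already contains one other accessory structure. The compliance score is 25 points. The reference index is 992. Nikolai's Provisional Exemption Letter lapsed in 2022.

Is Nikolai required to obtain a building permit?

Exception (a) requires that the owner holds a current Tier B Certificate from the Ivering Board; but no current Tier B Certificate is held, so (a) is unavailable.
Exception (b) requires that the lot contains no other accessory structure; but the lot already has another accessory structure, so (b) is unavailable.
All of (c)'s requirements are met (the registered capacity is 1,990 units, under the 2,170 units limit; there is no plumbing or electrical service; the setback is at least 3 m on every side). Turning to paragraphs (f)–(g): (f) operates against (c): a home-based business operates on the lot. (g), which would lift (f), is not engaged — the General Approval is not current. (c) is therefore removed.
Exception (d) is satisfied on its face — the structure will not be visible from the street; a current Provisional Clearance is held; no windows face an adjoining lot. Under paragraphs (h)–(n): (h) is triggered (a current Tier B Exemption Letter is held), but is set aside by (i): (i) is engaged — the reference index is 992, meeting the 854 threshold. (j) applies (the lot is in a historic district), but is itself disapplied by (k): (k) operates against (j): a current Schedule A Exemption Letter is held. (l) is triggered (the baseline figure is 135, meeting the 105 threshold), but yields to (m): (m) operates against (l): aggregate throughput is 4,990 units, meeting the 4,490 units threshold. (n) is inapplicable (there is no Provisional Exemption Letter in force), so (m) stands. Exception (d) stands.
Exception (e) does not apply: assessed value is $35,500, not less than $28,500.

No — exception (d) applies; Nikolai does not need a building permit.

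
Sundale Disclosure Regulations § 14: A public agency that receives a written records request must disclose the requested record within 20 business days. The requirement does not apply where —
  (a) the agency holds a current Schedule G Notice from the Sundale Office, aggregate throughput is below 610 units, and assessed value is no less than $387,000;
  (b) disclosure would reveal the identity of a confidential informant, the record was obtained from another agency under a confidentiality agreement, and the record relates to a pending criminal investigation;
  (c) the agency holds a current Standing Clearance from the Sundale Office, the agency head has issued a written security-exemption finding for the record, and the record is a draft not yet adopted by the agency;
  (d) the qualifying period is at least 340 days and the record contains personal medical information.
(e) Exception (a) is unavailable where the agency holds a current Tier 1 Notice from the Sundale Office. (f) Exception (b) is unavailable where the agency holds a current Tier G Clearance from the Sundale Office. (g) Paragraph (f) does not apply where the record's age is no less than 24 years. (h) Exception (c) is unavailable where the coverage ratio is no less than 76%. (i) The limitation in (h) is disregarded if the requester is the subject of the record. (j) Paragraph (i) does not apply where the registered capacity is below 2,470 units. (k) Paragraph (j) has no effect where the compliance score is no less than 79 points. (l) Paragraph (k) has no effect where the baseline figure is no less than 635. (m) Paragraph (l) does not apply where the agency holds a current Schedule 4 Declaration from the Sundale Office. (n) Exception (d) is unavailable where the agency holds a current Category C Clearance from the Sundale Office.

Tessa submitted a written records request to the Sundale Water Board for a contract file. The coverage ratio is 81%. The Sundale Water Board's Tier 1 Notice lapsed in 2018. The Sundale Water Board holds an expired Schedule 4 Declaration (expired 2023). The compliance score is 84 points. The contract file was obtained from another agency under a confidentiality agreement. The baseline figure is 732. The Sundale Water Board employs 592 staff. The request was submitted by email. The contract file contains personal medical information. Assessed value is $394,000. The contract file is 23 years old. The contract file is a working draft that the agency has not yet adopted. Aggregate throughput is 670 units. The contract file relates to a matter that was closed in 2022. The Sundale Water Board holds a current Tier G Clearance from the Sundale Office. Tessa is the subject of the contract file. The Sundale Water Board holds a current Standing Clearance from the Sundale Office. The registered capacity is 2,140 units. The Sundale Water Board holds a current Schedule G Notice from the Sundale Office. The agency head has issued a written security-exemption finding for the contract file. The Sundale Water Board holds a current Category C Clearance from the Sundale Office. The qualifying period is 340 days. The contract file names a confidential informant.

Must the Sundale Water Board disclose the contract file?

Exception (a) requires that aggregate throughput is below 610 units; but aggregate throughput is 670 units, not below 610 units, so (a) is unavailable.
Exception (b) requires that the record relates to a pending criminal investigation; but the contract file relates to a closed matter, so (b) is unavailable.
All of (c)'s requirements are met (a current Standing Clearance is held; a written security-exemption finding has been issued; the contract file is an unadopted draft). Turning to paragraphs (h)–(m): (h) operates — the coverage ratio is 81%, meeting the 76% threshold. (i) would limit (h) — Tessa is the subject of the contract file — but (j) sets (i) aside: (j) operates against (i): the registered capacity is 2,140 units, below the 2,470 units limit. (k) would limit (j) — the compliance score is 84 points, meeting the 79 points threshold — but (l) sets (k) aside: (l) applies — the baseline figure is 732, meeting the 635 threshold. (m), which would lift (l), does not operate here — the Schedule 4 Declaration is not current. (c) is therefore removed.
Exception (d) is satisfied on its face — the qualifying period is 340 days, meeting the 340 days threshold; the contract file contains personal medical information. But: (n) operates against (d): a current Category C Clearance is held. (d) is therefore removed.
No exception applies. The general rule governs.

Yes — the Sundale Water Board must disclose the contract file.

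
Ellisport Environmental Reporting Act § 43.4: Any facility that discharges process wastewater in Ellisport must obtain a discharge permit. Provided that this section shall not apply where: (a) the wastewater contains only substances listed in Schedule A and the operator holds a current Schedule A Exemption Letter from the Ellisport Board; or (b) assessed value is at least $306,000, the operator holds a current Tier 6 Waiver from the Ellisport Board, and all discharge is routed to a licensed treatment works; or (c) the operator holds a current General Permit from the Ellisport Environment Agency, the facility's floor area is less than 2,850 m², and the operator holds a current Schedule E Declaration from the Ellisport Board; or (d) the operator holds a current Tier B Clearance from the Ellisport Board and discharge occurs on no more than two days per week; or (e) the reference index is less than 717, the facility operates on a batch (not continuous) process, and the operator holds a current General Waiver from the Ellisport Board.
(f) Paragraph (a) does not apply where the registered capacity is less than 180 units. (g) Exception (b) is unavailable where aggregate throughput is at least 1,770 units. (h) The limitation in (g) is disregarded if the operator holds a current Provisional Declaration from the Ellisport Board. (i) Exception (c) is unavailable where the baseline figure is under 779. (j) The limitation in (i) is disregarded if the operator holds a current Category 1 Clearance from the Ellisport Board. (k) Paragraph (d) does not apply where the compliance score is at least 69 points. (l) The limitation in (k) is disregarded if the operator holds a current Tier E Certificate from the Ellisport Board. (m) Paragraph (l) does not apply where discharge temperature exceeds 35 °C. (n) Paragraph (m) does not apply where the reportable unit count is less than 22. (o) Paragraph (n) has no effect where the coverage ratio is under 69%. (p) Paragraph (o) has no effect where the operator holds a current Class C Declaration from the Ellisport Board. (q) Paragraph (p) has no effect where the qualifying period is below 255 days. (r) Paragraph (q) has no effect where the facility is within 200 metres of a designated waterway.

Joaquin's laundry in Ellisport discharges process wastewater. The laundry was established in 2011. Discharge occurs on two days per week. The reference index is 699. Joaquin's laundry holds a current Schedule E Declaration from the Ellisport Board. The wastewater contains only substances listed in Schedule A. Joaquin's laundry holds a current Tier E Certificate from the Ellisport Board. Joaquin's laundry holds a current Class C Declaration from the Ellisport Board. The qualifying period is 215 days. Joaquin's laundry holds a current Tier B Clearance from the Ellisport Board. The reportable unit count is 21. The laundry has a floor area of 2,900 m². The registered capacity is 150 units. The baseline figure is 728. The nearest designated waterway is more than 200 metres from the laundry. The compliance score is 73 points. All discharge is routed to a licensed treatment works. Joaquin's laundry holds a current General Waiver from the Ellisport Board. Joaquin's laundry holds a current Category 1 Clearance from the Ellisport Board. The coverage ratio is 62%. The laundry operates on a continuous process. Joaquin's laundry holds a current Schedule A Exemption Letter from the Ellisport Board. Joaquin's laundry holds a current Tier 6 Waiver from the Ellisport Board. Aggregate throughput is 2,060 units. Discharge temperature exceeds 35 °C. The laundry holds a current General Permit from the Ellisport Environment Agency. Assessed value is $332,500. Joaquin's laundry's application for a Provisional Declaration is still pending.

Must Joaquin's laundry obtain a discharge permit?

Yes — Joaquin's laundry must obtain a discharge permit.

Exception (a): the wastewater is Schedule-A-only; a current Schedule A Exemption Letter is held — every condition holds. But: (f) operates against (a): the registered capacity is 150 units, less than the 180 units limit. (a) is therefore removed.
Exception (b)'s conditions are all satisfied: assessed value is $332,500, meeting the $306,000 threshold; a current Tier 6 Waiver is held; discharge is routed to a licensed treatment works. But applying paragraphs (g)–(h): (g) operates against (b): aggregate throughput is 2,060 units, meeting the 1,770 units threshold. (h), which would lift (g), is inapplicable — the Provisional Declaration is not current. Exception (b) does not apply.
Exception (c) fails — the facility's floor area is 2,900 m², not less than 2,850 m².
All of (d)'s requirements are met (a current Tier B Clearance is held; discharge occurs on no more than two days per week). Turning to paragraphs (k)–(r): (k) operates against (d): the compliance score is 73 points, meeting the 69 points threshold. (l) would limit (k) — a current Tier E Certificate is held — but (m) sets (l) aside: (m) is engaged — discharge temperature exceeds 35 °C. (n) is triggered (the reportable unit count is 21, less than the 22 limit), but is itself disapplied by (o): (o) operates against (n): the coverage ratio is 62%, under the 69% limit. (p) would limit (o) — a current Class C Declaration is held — but (q) sets (p) aside: (q) operates — the qualifying period is 215 days, below the 255 days limit. (r), which would lift (q), is not engaged — the laundry is more than 200 m from any designated waterway. (d) is therefore removed.
Exception (e) does not apply: the facility operates on a continuous process.
No exception displaces § 43.4.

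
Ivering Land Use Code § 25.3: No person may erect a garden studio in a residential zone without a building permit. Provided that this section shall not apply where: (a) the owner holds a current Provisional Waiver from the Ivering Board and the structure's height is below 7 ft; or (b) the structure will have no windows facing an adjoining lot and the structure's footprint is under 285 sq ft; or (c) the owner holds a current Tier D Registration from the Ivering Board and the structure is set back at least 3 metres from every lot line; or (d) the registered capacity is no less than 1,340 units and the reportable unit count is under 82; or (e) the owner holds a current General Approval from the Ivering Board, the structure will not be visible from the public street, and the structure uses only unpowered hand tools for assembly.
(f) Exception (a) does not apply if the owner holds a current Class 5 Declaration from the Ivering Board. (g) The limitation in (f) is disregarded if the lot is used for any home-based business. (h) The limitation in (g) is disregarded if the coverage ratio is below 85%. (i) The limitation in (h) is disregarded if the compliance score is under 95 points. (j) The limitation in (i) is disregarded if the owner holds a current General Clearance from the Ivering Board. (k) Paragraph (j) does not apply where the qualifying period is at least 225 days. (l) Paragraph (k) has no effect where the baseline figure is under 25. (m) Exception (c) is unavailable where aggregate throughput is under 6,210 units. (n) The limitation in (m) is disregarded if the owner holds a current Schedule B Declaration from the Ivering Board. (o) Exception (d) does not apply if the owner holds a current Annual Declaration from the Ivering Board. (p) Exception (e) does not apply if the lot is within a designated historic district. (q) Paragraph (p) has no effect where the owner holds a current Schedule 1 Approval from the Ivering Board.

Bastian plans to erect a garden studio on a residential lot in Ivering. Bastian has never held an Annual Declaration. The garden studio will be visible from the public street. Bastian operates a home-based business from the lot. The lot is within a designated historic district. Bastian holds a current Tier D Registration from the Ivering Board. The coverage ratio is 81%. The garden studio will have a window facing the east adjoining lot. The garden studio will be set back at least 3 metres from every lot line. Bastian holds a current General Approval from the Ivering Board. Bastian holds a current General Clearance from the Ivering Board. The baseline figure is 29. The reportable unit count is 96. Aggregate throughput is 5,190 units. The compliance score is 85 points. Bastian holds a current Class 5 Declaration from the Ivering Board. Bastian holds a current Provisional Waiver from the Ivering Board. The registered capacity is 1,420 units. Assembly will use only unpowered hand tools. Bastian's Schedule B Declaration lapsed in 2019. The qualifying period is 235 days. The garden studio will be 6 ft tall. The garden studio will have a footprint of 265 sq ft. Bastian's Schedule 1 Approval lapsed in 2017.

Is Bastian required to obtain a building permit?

No — exception (a) applies; Bastian does not need a building permit.

All of (a)'s requirements are met (a current Provisional Waiver is held; the structure's height is 6 ft, below the 7 ft limit). As to paragraphs (f)–(l): (f) would limit (a) — a current Class 5 Declaration is held — but (g) sets (f) aside: (g) operates against (f): a home-based business operates on the lot. (h) is engaged (the coverage ratio is 81%, below the 85% limit), but is overridden by (i): (i) applies — the compliance score is 85 points, under the 95 points limit. (j) would limit (i) — a current General Clearance is held — but (k) sets (j) aside: (k) is engaged — the qualifying period is 235 days, meeting the 225 days threshold. (l), which would lift (k), is not engaged — the baseline figure is 29, not under 25. (a) remains available.
Exception (b) does not apply: a window faces an adjoining lot.
Exception (c): a current Tier D Registration is held; the setback is at least 3 m on every side — every condition holds. However, paragraphs (m)–(n) must be considered: (m) is engaged — aggregate throughput is 5,190 units, under the 6,210 units limit. (n) is inapplicable (no current Schedule B Declaration is held), so (m) stands. Exception (c) does not apply.
Exception (d) requires that the reportable unit count is under 82; but the reportable unit count is 96, not under 82, so (d) is unavailable.
Exception (e) does not apply: the structure will be visible from the street.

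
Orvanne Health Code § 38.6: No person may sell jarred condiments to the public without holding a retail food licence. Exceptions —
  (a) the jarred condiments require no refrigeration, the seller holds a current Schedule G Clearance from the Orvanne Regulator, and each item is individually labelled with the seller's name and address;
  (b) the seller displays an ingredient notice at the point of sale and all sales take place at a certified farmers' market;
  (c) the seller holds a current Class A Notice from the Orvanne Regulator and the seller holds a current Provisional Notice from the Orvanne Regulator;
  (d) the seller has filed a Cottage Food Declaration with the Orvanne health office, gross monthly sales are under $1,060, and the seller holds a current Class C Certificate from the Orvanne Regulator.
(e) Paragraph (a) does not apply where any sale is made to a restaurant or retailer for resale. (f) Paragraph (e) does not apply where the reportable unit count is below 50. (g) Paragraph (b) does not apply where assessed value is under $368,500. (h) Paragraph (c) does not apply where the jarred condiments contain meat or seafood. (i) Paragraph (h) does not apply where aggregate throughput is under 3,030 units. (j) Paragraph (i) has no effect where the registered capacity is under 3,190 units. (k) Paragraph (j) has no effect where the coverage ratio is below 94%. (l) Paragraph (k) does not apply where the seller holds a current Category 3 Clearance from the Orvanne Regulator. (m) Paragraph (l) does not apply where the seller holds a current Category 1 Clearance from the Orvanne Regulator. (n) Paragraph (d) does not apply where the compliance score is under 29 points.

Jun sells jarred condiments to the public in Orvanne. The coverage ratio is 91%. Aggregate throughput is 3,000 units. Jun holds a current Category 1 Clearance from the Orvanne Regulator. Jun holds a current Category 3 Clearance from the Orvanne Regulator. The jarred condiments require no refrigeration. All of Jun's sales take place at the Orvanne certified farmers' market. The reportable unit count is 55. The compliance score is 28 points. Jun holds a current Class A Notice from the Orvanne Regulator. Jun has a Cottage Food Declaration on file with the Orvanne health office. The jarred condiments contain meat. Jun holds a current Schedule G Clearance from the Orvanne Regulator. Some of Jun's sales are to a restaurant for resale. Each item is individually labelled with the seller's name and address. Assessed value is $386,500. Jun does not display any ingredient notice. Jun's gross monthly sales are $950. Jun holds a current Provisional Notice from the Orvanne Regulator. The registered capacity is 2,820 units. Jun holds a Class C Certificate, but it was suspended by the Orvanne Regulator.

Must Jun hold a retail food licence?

No — exception (c) applies; Jun is not required to hold a retail food licence.

Exception (a)'s conditions are all satisfied: the jarred condiments are shelf-stable; a current Schedule G Clearance is held; items are individually labelled. But: (e) operates — some sales are to a restaurant for resale. (f) is not engaged (the reportable unit count is 55, not below 50), so (e) stands. (a) is therefore removed.
Exception (b) fails — no ingredient notice is displayed.
Exception (c) is satisfied on its face — a current Class A Notice is held; a current Provisional Notice is held. Considering the limiting provisions: (h) operates (the jarred condiments contain meat), but is itself disapplied by (i): (i) operates against (h): aggregate throughput is 3,000 units, under the 3,030 units limit. (j) is triggered (the registered capacity is 2,820 units, under the 3,190 units limit), but is displaced by (k): (k) operates — the coverage ratio is 91%, below the 94% limit. (l) would limit (k) — a current Category 3 Clearance is held — but (m) sets (l) aside: (m) operates against (l): a current Category 1 Clearance is held. So (c) applies.
Exception (d) does not apply: no current Class C Certificate is held.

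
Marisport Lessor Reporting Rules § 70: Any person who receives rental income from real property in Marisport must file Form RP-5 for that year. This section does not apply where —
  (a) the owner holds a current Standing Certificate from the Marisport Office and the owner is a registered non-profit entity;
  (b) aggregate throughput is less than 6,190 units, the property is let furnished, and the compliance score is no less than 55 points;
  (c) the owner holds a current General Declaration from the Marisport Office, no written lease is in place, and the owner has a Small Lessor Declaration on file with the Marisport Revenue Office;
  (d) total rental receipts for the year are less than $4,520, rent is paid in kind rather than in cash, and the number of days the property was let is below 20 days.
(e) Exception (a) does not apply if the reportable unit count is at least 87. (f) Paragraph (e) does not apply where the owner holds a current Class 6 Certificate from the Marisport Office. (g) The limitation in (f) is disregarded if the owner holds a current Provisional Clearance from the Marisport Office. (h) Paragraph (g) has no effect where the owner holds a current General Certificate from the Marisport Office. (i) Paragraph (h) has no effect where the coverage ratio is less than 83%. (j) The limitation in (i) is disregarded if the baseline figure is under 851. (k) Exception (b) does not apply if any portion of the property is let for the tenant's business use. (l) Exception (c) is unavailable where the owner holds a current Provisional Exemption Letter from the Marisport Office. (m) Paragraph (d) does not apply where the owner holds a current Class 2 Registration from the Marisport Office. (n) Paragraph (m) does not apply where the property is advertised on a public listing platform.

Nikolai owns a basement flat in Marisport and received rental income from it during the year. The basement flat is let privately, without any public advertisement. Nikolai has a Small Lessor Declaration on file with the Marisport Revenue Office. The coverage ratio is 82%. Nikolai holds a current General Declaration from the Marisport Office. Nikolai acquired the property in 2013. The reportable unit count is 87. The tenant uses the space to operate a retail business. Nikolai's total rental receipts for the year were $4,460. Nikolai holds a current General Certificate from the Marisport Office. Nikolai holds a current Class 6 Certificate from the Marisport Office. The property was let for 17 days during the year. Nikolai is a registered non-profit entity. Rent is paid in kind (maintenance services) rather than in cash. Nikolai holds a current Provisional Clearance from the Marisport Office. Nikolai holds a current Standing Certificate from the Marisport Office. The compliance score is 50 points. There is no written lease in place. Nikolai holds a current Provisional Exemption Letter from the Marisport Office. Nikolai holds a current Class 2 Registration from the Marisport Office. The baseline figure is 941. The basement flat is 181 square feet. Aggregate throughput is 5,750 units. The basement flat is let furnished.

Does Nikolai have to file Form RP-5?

Yes — Nikolai must file Form RP-5.

All of (a)'s requirements are met (a current Standing Certificate is held; Nikolai is a registered non-profit). But: (e) operates against (a): the reportable unit count is 87, meeting the 87 threshold. (f) is engaged (a current Class 6 Certificate is held), but is itself disapplied by (g): (g) operates — a current Provisional Clearance is held. (h) applies (a current General Certificate is held), but is itself disapplied by (i): (i) operates against (h): the coverage ratio is 82%, less than the 83% limit. (j) is not triggered (the baseline figure is 941, not under 851), so (i) stands. (a) is therefore removed.
Exception (b) fails — the compliance score is 50 points, short of 55 points.
All of (c)'s requirements are met (a current General Declaration is held; there is no written lease; a Small Lessor Declaration is on file). But applying paragraph (l): (l) operates — a current Provisional Exemption Letter is held. So (c) is unavailable.
All of (d)'s requirements are met (total rental receipts for the year are $4,460, less than the $4,520 limit; rent is paid in kind; the number of days the property was let is 17 days, below the 20 days limit). However, paragraphs (m)–(n) must be considered: (m) operates against (d): a current Class 2 Registration is held. (n), which would lift (m), is not triggered — the property is let privately without advertisement. Exception (d) does not apply.
No exception displaces § 70.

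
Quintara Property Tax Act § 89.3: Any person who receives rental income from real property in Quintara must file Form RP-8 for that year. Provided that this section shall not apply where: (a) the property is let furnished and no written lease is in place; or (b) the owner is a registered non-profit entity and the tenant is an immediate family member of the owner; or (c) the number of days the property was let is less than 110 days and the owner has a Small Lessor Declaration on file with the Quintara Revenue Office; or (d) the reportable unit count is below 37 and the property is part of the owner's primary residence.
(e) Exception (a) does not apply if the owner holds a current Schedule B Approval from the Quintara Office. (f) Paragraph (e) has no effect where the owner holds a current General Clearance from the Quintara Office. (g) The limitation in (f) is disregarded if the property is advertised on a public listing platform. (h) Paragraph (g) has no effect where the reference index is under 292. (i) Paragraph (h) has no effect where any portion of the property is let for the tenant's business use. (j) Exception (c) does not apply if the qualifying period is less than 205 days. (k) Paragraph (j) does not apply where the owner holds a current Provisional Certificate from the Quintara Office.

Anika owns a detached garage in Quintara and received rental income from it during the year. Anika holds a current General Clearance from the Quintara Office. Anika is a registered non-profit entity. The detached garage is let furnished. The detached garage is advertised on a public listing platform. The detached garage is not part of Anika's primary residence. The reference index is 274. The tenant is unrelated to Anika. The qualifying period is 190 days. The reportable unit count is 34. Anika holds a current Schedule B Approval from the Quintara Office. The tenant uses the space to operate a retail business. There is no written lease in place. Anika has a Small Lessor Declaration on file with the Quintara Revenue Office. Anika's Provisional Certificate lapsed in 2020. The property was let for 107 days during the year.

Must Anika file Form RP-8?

Yes — Anika must file Form RP-8.

Exception (a): the property is let furnished; there is no written lease — every condition holds. But applying paragraphs (e)–(i): (e) operates against (a): a current Schedule B Approval is held. (f) applies (a current General Clearance is held), but yields to (g): (g) operates — the property is publicly advertised. (h) applies (the reference index is 274, under the 292 limit), but is itself disapplied by (i): (i) operates against (h): the space is let for business use. So (a) is unavailable.
Exception (b) fails — the tenant is unrelated to the owner.
All of (c)'s requirements are met (the number of days the property was let is 107 days, less than the 110 days limit; a Small Lessor Declaration is on file). However, paragraphs (j)–(k) must be considered: (j) operates against (c): the qualifying period is 190 days, less than the 205 days limit. (k) is not engaged (no current Provisional Certificate is held), so (j) stands. So (c) is unavailable.
Exception (d) does not apply: the detached garage is not part of the primary residence.
No exception applies. The general rule governs.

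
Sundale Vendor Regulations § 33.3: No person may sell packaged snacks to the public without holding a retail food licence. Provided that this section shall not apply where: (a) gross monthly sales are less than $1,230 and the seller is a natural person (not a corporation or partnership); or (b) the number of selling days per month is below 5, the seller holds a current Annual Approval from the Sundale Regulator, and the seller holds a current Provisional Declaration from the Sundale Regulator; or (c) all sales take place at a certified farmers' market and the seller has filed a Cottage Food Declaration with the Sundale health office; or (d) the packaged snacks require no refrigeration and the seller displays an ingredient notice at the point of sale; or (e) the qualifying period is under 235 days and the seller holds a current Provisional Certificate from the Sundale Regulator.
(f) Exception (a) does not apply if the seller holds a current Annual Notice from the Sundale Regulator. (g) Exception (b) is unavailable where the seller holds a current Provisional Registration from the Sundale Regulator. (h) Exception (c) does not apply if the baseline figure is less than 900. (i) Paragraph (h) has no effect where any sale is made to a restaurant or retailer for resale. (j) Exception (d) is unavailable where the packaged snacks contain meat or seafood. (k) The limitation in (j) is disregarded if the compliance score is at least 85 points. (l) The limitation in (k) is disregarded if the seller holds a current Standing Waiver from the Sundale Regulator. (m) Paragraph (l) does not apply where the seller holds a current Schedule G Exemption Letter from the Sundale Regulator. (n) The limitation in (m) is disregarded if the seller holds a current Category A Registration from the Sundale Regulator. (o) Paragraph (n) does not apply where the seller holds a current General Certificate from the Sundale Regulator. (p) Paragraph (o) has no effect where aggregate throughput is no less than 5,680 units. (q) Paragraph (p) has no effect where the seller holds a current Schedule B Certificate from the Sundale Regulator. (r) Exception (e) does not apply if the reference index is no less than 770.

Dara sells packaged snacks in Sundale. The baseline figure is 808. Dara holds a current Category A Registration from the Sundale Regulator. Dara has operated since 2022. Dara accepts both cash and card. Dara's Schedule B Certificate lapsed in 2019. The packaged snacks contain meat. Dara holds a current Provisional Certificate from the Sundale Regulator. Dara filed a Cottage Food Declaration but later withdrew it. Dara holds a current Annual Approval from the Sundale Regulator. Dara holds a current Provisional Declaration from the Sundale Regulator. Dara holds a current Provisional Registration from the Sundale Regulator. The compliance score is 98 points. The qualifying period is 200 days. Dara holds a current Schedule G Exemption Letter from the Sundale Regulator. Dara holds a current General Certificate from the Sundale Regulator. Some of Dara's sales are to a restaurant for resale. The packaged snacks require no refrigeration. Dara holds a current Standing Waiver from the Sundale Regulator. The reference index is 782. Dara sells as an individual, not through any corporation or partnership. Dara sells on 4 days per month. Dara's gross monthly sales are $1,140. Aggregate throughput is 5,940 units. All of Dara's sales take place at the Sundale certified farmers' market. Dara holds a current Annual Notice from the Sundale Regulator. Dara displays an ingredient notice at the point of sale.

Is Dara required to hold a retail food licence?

Yes — Dara must hold a retail food licence.

Exception (a): gross monthly sales are $1,140, less than the $1,230 limit; the seller is a natural person — every condition holds. But: (f) is engaged — a current Annual Notice is held. Exception (a) does not apply.
Exception (b)'s conditions are all satisfied: the number of selling days per month is 4, below the 5 limit; a current Annual Approval is held; a current Provisional Declaration is held. However, paragraph (g) must be considered: (g) is engaged — a current Provisional Registration is held. So (b) is unavailable.
Exception (c) requires that the seller has filed a Cottage Food Declaration with the Sundale health office; but the Cottage Food Declaration was withdrawn, so (c) is unavailable.
Exception (d) is satisfied on its face — the packaged snacks are shelf-stable; an ingredient notice is displayed. Turning to paragraphs (j)–(q): (j) applies — the packaged snacks contain meat. (k) is triggered (the compliance score is 98 points, meeting the 85 points threshold), but is displaced by (l): (l) is engaged — a current Standing Waiver is held. (m) is triggered (a current Schedule G Exemption Letter is held), but is overridden by (n): (n) operates against (m): a current Category A Registration is held. (o) operates (a current General Certificate is held), but is displaced by (p): (p) operates against (o): aggregate throughput is 5,940 units, meeting the 5,680 units threshold. (q) is not triggered (the Schedule B Certificate is not current), so (p) stands. (d) is therefore removed.
Exception (e)'s conditions are all satisfied: the qualifying period is 200 days, under the 235 days limit; a current Provisional Certificate is held. Turning to paragraph (r): (r) operates against (e): the reference index is 782, meeting the 770 threshold. (e) is therefore removed.
Every exception is unavailable, so the rule governs.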